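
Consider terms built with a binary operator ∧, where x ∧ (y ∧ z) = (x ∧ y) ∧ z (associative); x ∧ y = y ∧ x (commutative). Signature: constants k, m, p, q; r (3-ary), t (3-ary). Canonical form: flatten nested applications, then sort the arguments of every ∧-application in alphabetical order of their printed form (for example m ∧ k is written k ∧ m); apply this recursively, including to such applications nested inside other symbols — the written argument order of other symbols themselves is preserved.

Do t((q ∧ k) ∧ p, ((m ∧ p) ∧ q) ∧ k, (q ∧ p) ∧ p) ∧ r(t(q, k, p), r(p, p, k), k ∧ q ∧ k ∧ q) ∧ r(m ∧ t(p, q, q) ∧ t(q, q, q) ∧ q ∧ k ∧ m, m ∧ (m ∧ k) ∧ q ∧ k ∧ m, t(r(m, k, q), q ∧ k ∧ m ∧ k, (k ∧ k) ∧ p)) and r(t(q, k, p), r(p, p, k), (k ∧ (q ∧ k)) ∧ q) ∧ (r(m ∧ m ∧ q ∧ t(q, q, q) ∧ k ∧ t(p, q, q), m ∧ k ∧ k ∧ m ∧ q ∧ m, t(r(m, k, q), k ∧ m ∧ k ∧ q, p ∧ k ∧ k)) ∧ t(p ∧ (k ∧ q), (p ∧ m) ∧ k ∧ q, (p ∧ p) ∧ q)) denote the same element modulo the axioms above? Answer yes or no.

Answer: yes — both canonical forms are r(k ∧ m ∧ m ∧ q ∧ t(p, q, q) ∧ t(q, q, q), k ∧ k ∧ m ∧ m ∧ m ∧ q, t(r(m, k, q), k ∧ k ∧ m ∧ q, k ∧ k ∧ p)) ∧ r(t(q, k, p), r(p, p, k), k ∧ k ∧ q ∧ q) ∧ t(k ∧ p ∧ q, k ∧ m ∧ p ∧ q, p ∧ p ∧ q)

Derivation:
Left:  t((q ∧ k) ∧ p, ((m ∧ p) ∧ q) ∧ k, (q ∧ p) ∧ p) ∧ r(t(q, k, p), r(p, p, k), k ∧ q ∧ k ∧ q) ∧ r(m ∧ t(p, q, q) ∧ t(q, q, q) ∧ q ∧ k ∧ m, m ∧ (m ∧ k) ∧ q ∧ k ∧ m, t(r(m, k, q), q ∧ k ∧ m ∧ k, (k ∧ k) ∧ p))
  Canonicalize subterm:  t((q ∧ k) ∧ p, ((m ∧ p) ∧ q) ∧ k, (q ∧ p) ∧ p)  →  t(k ∧ p ∧ q, k ∧ m ∧ p ∧ q, p ∧ p ∧ q)
  Inside:  r(t(q, k, p), r(p, p, k), k ∧ q ∧ k ∧ q)  →  r(t(q, k, p), r(p, p, k), k ∧ k ∧ q ∧ q)
  Canonicalize subterm:  r(m ∧ t(p, q, q) ∧ t(q, q, q) ∧ q ∧ k ∧ m, m ∧ (m ∧ k) ∧ q ∧ k ∧ m, t(r(m, k, q), q ∧ k ∧ m ∧ k, (k ∧ k) ∧ p))  →  r(k ∧ m ∧ m ∧ q ∧ t(p, q, q) ∧ t(q, q, q), k ∧ k ∧ m ∧ m ∧ m ∧ q, t(r(m, k, q), k ∧ k ∧ m ∧ q, k ∧ k ∧ p))
  Order the arguments:  r(k ∧ m ∧ m ∧ q ∧ t(p, q, q) ∧ t(q, q, q), k ∧ k ∧ m ∧ m ∧ m ∧ q, t(r(m, k, q), k ∧ k ∧ m ∧ q, k ∧ k ∧ p)) ∧ r(t(q, k, p), r(p, p, k), k ∧ k ∧ q ∧ q) ∧ t(k ∧ p ∧ q, k ∧ m ∧ p ∧ q, p ∧ p ∧ q)
Right:  r(t(q, k, p), r(p, p, k), (k ∧ (q ∧ k)) ∧ q) ∧ (r(m ∧ m ∧ q ∧ t(q, q, q) ∧ k ∧ t(p, q, q), m ∧ k ∧ k ∧ m ∧ q ∧ m, t(r(m, k, q), k ∧ m ∧ k ∧ q, p ∧ k ∧ k)) ∧ t(p ∧ (k ∧ q), (p ∧ m) ∧ k ∧ q, (p ∧ p) ∧ q))
  Un-nest:  r(t(q, k, p), r(p, p, k), (k ∧ (q ∧ k)) ∧ q) ∧ r(m ∧ m ∧ q ∧ t(q, q, q) ∧ k ∧ t(p, q, q), m ∧ k ∧ k ∧ m ∧ q ∧ m, t(r(m, k, q), k ∧ m ∧ k ∧ q, p ∧ k ∧ k)) ∧ t(p ∧ (k ∧ q), (p ∧ m) ∧ k ∧ q, (p ∧ p) ∧ q)
  Canonicalize subterm:  r(t(q, k, p), r(p, p, k), (k ∧ (q ∧ k)) ∧ q)  →  r(t(q, k, p), r(p, p, k), k ∧ k ∧ q ∧ q)
  Simplify inside:  r(m ∧ m ∧ q ∧ t(q, q, q) ∧ k ∧ t(p, q, q), m ∧ k ∧ k ∧ m ∧ q ∧ m, t(r(m, k, q), k ∧ m ∧ k ∧ q, p ∧ k ∧ k))  →  r(k ∧ m ∧ m ∧ q ∧ t(p, q, q) ∧ t(q, q, q), k ∧ k ∧ m ∧ m ∧ m ∧ q, t(r(m, k, q), k ∧ k ∧ m ∧ q, k ∧ k ∧ p))
  Canonicalize subterm:  t(p ∧ (k ∧ q), (p ∧ m) ∧ k ∧ q, (p ∧ p) ∧ q)  →  t(k ∧ p ∧ q, k ∧ m ∧ p ∧ q, p ∧ p ∧ q)
  Sort arguments:  r(k ∧ m ∧ m ∧ q ∧ t(p, q, q) ∧ t(q, q, q), k ∧ k ∧ m ∧ m ∧ m ∧ q, t(r(m, k, q), k ∧ k ∧ m ∧ q, k ∧ k ∧ p)) ∧ r(t(q, k, p), r(p, p, k), k ∧ k ∧ q ∧ q) ∧ t(k ∧ p ∧ q, k ∧ m ∧ p ∧ q, p ∧ p ∧ q)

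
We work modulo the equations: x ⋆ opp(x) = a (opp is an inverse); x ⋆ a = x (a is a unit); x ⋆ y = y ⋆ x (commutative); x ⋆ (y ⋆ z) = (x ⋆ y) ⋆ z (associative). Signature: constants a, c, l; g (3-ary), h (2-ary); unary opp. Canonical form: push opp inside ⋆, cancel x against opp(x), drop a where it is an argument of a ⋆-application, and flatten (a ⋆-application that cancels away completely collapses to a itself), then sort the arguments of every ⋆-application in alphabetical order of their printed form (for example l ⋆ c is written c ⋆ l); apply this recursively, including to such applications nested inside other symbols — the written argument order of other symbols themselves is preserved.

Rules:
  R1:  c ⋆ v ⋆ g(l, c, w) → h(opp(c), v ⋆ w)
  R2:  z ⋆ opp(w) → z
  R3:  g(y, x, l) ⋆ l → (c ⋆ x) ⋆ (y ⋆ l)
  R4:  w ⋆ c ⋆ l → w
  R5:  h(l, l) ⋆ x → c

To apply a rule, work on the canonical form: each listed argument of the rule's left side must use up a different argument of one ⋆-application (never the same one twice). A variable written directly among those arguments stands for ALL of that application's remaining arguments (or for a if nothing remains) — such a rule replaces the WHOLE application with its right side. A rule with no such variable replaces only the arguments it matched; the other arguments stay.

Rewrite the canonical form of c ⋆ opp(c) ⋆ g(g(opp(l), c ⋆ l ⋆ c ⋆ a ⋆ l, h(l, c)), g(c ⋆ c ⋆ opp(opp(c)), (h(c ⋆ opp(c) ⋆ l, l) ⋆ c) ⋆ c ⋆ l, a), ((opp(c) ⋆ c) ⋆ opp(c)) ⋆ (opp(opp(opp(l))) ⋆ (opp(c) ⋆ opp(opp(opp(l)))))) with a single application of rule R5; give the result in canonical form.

Canonical form:  g(g(opp(l), c ⋆ c ⋆ l ⋆ l, h(l, c)), g(c ⋆ c ⋆ c, c ⋆ c ⋆ h(l, l) ⋆ l, a), opp(c) ⋆ opp(c) ⋆ opp(l) ⋆ opp(l))
Match R5:  consume h(l, l);  x := c ⋆ c ⋆ l
The extension variable absorbs all remaining arguments, so the whole application is rewritten.
Giving:  g(g(opp(l), c ⋆ c ⋆ l ⋆ l, h(l, c)), g(c ⋆ c ⋆ c, c, a), opp(c) ⋆ opp(c) ⋆ opp(l) ⋆ opp(l))

Answer: g(g(opp(l), c ⋆ c ⋆ l ⋆ l, h(l, c)), g(c ⋆ c ⋆ c, c, a), opp(c) ⋆ opp(c) ⋆ opp(l) ⋆ opp(l))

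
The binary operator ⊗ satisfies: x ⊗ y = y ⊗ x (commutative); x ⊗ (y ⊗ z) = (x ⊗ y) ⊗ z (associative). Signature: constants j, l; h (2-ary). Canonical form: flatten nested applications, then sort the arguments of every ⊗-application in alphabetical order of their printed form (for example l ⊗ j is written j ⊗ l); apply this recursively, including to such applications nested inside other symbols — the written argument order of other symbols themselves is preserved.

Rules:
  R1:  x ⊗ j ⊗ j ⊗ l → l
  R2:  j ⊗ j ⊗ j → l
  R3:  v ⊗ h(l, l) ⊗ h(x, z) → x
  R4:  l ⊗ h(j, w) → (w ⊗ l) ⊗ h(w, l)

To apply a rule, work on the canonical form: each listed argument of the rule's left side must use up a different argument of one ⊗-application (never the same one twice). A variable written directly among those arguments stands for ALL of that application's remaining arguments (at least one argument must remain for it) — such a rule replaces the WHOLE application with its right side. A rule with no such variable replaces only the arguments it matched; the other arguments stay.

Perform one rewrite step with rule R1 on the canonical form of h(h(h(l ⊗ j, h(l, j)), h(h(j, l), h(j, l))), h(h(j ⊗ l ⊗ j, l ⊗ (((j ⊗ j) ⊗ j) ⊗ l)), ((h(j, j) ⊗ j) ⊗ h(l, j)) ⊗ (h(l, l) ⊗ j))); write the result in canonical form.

Answer: h(h(h(j ⊗ l, h(l, j)), h(h(j, l), h(j, l))), h(h(j ⊗ j ⊗ l, l), h(j, j) ⊗ h(l, j) ⊗ h(l, l) ⊗ j ⊗ j))

Derivation:
Canonical form:  h(h(h(j ⊗ l, h(l, j)), h(h(j, l), h(j, l))), h(h(j ⊗ j ⊗ l, j ⊗ j ⊗ j ⊗ l ⊗ l), h(j, j) ⊗ h(l, j) ⊗ h(l, l) ⊗ j ⊗ j))
Match R1:  consume j, j, l;  x := j ⊗ l
The variable takes the whole remainder — replace the entire application.
New term:  h(h(h(j ⊗ l, h(l, j)), h(h(j, l), h(j, l))), h(h(j ⊗ j ⊗ l, l), h(j, j) ⊗ h(l, j) ⊗ h(l, l) ⊗ j ⊗ j))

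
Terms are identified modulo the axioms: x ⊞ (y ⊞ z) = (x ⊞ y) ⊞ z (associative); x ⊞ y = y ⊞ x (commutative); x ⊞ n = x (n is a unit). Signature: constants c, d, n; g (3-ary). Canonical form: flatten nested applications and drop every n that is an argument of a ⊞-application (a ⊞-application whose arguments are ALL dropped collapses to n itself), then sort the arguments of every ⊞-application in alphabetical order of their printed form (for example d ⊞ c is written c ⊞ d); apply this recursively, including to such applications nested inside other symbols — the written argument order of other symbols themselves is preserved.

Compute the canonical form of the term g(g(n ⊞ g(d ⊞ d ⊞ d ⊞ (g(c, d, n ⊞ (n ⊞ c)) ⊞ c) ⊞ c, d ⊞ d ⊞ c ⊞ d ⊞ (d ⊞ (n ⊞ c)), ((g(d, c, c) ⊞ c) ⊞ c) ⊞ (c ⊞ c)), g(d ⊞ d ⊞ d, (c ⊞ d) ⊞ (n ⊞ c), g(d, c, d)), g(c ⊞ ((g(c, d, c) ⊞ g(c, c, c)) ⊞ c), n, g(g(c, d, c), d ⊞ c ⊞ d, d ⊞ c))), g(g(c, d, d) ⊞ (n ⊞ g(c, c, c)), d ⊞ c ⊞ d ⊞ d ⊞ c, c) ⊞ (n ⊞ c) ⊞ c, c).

Answer: g(g(g(c ⊞ c ⊞ d ⊞ d ⊞ d ⊞ g(c, d, c), c ⊞ c ⊞ d ⊞ d ⊞ d ⊞ d, c ⊞ c ⊞ c ⊞ c ⊞ g(d, c, c)), g(d ⊞ d ⊞ d, c ⊞ c ⊞ d, g(d, c, d)), g(c ⊞ c ⊞ g(c, c, c) ⊞ g(c, d, c), n, g(g(c, d, c), c ⊞ d ⊞ d, c ⊞ d))), c ⊞ c ⊞ g(g(c, c, c) ⊞ g(c, d, d), c ⊞ c ⊞ d ⊞ d ⊞ d, c), c)

Derivation:
Focus inside:  n ⊞ g(d ⊞ d ⊞ d ⊞ (g(c, d, n ⊞ (n ⊞ c)) ⊞ c) ⊞ c, d ⊞ d ⊞ c ⊞ d ⊞ (d ⊞ (n ⊞ c)), ((g(d, c, c) ⊞ c) ⊞ c) ⊞ (c ⊞ c))
Simplify inside:  g(d ⊞ d ⊞ d ⊞ (g(c, d, n ⊞ (n ⊞ c)) ⊞ c) ⊞ c, d ⊞ d ⊞ c ⊞ d ⊞ (d ⊞ (n ⊞ c)), ((g(d, c, c) ⊞ c) ⊞ c) ⊞ (c ⊞ c))  →  g(c ⊞ c ⊞ d ⊞ d ⊞ d ⊞ g(c, d, c), c ⊞ c ⊞ d ⊞ d ⊞ d ⊞ d, c ⊞ c ⊞ c ⊞ c ⊞ g(d, c, c))
Drop the unit:  drop n
Sort arguments:  g(c ⊞ c ⊞ d ⊞ d ⊞ d ⊞ g(c, d, c), c ⊞ c ⊞ d ⊞ d ⊞ d ⊞ d, c ⊞ c ⊞ c ⊞ c ⊞ g(d, c, c))
Rebuild:  g(g(g(c ⊞ c ⊞ d ⊞ d ⊞ d ⊞ g(c, d, c), c ⊞ c ⊞ d ⊞ d ⊞ d ⊞ d, c ⊞ c ⊞ c ⊞ c ⊞ g(d, c, c)), g(d ⊞ d ⊞ d, c ⊞ c ⊞ d, g(d, c, d)), g(c ⊞ c ⊞ g(c, c, c) ⊞ g(c, d, c), n, g(g(c, d, c), c ⊞ d ⊞ d, c ⊞ d))), c ⊞ c ⊞ g(g(c, c, c) ⊞ g(c, d, d), c ⊞ c ⊞ d ⊞ d ⊞ d, c), c)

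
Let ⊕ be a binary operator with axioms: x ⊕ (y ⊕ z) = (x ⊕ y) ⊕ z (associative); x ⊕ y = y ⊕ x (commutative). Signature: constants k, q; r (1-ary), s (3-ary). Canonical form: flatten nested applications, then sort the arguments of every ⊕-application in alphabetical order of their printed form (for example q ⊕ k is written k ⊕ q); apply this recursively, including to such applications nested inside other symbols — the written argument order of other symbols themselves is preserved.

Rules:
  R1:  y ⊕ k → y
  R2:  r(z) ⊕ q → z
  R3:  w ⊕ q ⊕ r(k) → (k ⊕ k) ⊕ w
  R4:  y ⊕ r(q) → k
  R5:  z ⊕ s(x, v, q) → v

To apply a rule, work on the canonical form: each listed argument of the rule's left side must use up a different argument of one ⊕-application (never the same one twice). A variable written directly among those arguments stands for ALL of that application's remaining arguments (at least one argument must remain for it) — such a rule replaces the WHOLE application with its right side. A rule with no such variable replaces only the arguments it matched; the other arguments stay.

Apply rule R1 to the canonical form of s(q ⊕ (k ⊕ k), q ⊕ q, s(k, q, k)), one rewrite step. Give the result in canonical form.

Canonical form:  s(k ⊕ k ⊕ q, q ⊕ q, s(k, q, k))
Apply R1:  consuming k;  y := k ⊕ q
The variable takes the whole remainder — replace the entire application.
Giving:  s(k ⊕ q, q ⊕ q, s(k, q, k))

Answer: s(k ⊕ q, q ⊕ q, s(k, q, k))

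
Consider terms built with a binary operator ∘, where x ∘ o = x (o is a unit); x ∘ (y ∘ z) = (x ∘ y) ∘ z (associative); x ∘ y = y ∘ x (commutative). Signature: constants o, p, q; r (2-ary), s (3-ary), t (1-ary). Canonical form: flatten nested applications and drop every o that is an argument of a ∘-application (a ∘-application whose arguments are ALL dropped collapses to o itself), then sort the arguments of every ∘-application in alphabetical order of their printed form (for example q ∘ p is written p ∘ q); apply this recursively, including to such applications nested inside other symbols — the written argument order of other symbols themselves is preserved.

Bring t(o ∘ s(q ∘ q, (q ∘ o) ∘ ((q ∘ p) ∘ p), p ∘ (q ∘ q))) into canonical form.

Answer: t(s(q ∘ q, p ∘ p ∘ q ∘ q, p ∘ q ∘ q))

Derivation:
Descend into:  o ∘ s(q ∘ q, (q ∘ o) ∘ ((q ∘ p) ∘ p), p ∘ (q ∘ q))
Inside:  s(q ∘ q, (q ∘ o) ∘ ((q ∘ p) ∘ p), p ∘ (q ∘ q))  →  s(q ∘ q, p ∘ p ∘ q ∘ q, p ∘ q ∘ q)
Units out:  drop o
Sort:  s(q ∘ q, p ∘ p ∘ q ∘ q, p ∘ q ∘ q)
Put back:  t(s(q ∘ q, p ∘ p ∘ q ∘ q, p ∘ q ∘ q))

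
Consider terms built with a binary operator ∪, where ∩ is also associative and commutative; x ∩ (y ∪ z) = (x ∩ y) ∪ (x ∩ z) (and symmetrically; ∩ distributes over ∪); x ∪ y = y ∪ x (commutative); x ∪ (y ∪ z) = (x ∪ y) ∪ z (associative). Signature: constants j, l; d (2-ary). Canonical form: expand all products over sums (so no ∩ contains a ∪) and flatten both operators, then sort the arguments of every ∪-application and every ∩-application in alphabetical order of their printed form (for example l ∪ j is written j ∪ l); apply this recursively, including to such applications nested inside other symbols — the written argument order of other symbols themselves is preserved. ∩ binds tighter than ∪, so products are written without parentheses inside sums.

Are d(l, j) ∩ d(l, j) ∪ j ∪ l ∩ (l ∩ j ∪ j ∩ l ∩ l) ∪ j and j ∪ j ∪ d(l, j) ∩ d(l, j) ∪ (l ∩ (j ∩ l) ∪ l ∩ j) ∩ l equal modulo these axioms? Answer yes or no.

Left:  d(l, j) ∩ d(l, j) ∪ j ∪ l ∩ (l ∩ j ∪ j ∩ l ∩ l) ∪ j
  Expand:  d(l, j) ∩ d(l, j) ∪ j ∪ j ∩ l ∩ l ∪ j ∩ l ∩ l ∩ l ∪ j
  Sort arguments:  d(l, j) ∩ d(l, j) ∪ j ∪ j ∪ j ∩ l ∩ l ∪ j ∩ l ∩ l ∩ l
Right:  j ∪ j ∪ d(l, j) ∩ d(l, j) ∪ (l ∩ (j ∩ l) ∪ l ∩ j) ∩ l
  Distribute:  j ∪ j ∪ d(l, j) ∩ d(l, j) ∪ j ∩ l ∩ l ∩ l ∪ j ∩ l ∩ l
  Sort arguments:  d(l, j) ∩ d(l, j) ∪ j ∪ j ∪ j ∩ l ∩ l ∪ j ∩ l ∩ l ∩ l

Answer: yes — both canonical forms are d(l, j) ∩ d(l, j) ∪ j ∪ j ∪ j ∩ l ∩ l ∪ j ∩ l ∩ l ∩ l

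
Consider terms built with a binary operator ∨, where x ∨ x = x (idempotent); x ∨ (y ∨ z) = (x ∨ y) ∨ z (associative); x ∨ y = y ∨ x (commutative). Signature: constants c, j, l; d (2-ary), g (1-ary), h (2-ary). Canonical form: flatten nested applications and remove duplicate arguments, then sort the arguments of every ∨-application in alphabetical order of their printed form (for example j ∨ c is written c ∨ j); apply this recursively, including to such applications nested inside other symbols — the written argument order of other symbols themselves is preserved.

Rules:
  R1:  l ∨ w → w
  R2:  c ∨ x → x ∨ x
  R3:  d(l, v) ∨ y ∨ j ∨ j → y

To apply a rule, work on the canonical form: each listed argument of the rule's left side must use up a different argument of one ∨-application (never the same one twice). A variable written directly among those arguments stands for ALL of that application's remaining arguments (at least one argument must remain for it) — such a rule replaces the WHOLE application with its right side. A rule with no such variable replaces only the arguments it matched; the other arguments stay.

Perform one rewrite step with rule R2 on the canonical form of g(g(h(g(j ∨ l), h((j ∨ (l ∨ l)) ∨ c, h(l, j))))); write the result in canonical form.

Answer: g(g(h(g(j ∨ l), h(j ∨ l, h(l, j)))))

Derivation:
Canonical form:  g(g(h(g(j ∨ l), h(c ∨ j ∨ l, h(l, j)))))
Match R2:  consume c;  x := j ∨ l
Every leftover argument binds to the variable; the entire application is replaced.
Result:  g(g(h(g(j ∨ l), h(j ∨ l, h(l, j)))))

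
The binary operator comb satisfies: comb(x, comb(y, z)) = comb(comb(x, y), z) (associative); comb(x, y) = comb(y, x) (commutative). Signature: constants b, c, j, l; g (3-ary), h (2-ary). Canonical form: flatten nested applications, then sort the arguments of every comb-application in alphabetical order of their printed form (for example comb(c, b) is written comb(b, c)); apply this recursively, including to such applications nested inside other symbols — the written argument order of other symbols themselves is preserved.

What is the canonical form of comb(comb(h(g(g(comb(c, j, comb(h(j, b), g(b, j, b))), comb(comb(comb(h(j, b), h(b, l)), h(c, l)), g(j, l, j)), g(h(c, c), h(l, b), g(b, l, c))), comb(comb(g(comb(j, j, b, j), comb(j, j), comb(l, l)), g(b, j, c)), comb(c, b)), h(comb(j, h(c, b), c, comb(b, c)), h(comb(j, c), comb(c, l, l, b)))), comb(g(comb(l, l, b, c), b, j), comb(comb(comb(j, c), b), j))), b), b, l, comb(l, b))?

Flatten:  comb(h(g(g(comb(c, j, comb(h(j, b), g(b, j, b))), comb(comb(comb(h(j, b), h(b, l)), h(c, l)), g(j, l, j)), g(h(c, c), h(l, b), g(b, l, c))), comb(comb(g(comb(j, j, b, j), comb(j, j), comb(l, l)), g(b, j, c)), comb(c, b)), h(comb(j, h(c, b), c, comb(b, c)), h(comb(j, c), comb(c, l, l, b)))), comb(g(comb(l, l, b, c), b, j), comb(comb(comb(j, c), b), j))), b, b, l, l, b)
Inside:  h(g(g(comb(c, j, comb(h(j, b), g(b, j, b))), comb(comb(comb(h(j, b), h(b, l)), h(c, l)), g(j, l, j)), g(h(c, c), h(l, b), g(b, l, c))), comb(comb(g(comb(j, j, b, j), comb(j, j), comb(l, l)), g(b, j, c)), comb(c, b)), h(comb(j, h(c, b), c, comb(b, c)), h(comb(j, c), comb(c, l, l, b)))), comb(g(comb(l, l, b, c), b, j), comb(comb(comb(j, c), b), j)))  →  h(g(g(comb(c, g(b, j, b), h(j, b), j), comb(g(j, l, j), h(b, l), h(c, l), h(j, b)), g(h(c, c), h(l, b), g(b, l, c))), comb(b, c, g(b, j, c), g(comb(b, j, j, j), comb(j, j), comb(l, l))), h(comb(b, c, c, h(c, b), j), h(comb(c, j), comb(b, c, l, l)))), comb(b, c, g(comb(b, c, l, l), b, j), j, j))
Order the arguments:  comb(b, b, b, h(g(g(comb(c, g(b, j, b), h(j, b), j), comb(g(j, l, j), h(b, l), h(c, l), h(j, b)), g(h(c, c), h(l, b), g(b, l, c))), comb(b, c, g(b, j, c), g(comb(b, j, j, j), comb(j, j), comb(l, l))), h(comb(b, c, c, h(c, b), j), h(comb(c, j), comb(b, c, l, l)))), comb(b, c, g(comb(b, c, l, l), b, j), j, j)), l, l)

Answer: comb(b, b, b, h(g(g(comb(c, g(b, j, b), h(j, b), j), comb(g(j, l, j), h(b, l), h(c, l), h(j, b)), g(h(c, c), h(l, b), g(b, l, c))), comb(b, c, g(b, j, c), g(comb(b, j, j, j), comb(j, j), comb(l, l))), h(comb(b, c, c, h(c, b), j), h(comb(c, j), comb(b, c, l, l)))), comb(b, c, g(comb(b, c, l, l), b, j), j, j)), l, l)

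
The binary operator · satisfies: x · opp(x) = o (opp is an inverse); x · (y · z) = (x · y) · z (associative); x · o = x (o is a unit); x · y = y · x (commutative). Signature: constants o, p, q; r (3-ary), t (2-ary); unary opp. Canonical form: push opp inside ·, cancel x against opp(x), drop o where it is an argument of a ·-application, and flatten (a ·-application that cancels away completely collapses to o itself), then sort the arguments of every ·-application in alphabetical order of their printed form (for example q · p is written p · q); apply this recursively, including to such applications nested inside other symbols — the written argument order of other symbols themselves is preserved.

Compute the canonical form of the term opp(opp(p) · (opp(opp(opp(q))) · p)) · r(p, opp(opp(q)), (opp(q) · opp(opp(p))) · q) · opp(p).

Answer: opp(p) · q · r(p, q, p)

Derivation:
Push opp inside:  distribute opp over · and collapse double opp
Collect terms:  opp(p) · q · r(p, q, p)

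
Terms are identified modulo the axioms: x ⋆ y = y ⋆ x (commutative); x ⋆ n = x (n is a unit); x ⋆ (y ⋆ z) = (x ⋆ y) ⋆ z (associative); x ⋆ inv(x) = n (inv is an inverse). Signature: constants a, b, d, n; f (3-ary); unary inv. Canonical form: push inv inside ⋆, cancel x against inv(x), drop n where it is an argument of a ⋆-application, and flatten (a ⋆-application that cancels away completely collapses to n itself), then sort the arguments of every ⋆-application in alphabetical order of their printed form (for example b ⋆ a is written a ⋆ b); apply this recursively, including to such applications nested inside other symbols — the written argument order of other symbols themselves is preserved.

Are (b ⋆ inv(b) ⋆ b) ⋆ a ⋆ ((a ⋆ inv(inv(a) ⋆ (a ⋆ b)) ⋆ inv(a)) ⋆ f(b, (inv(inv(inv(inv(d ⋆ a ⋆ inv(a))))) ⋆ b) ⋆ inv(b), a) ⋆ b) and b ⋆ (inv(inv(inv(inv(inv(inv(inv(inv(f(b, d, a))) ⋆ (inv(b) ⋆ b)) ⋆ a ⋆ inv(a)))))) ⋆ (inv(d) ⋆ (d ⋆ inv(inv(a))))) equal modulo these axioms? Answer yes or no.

Answer: yes — both canonical forms are a ⋆ b ⋆ f(b, d, a)

Derivation:
Left:  (b ⋆ inv(b) ⋆ b) ⋆ a ⋆ ((a ⋆ inv(inv(a) ⋆ (a ⋆ b)) ⋆ inv(a)) ⋆ f(b, (inv(inv(inv(inv(d ⋆ a ⋆ inv(a))))) ⋆ b) ⋆ inv(b), a) ⋆ b)
  Push inv inside:  distribute inv over ⋆ and collapse double inv
  Collect terms:  b ⋆ a ⋆ f(b, d, a)
  Order the arguments:  a ⋆ b ⋆ f(b, d, a)
Right:  b ⋆ (inv(inv(inv(inv(inv(inv(inv(inv(f(b, d, a))) ⋆ (inv(b) ⋆ b)) ⋆ a ⋆ inv(a)))))) ⋆ (inv(d) ⋆ (d ⋆ inv(inv(a)))))
  Push inv inside:  distribute inv over ⋆ and collapse double inv
  Cancel inverse pairs:  d cancels
  Combine occurrences:  b ⋆ f(b, d, a) ⋆ a
  Sort arguments:  a ⋆ b ⋆ f(b, d, a)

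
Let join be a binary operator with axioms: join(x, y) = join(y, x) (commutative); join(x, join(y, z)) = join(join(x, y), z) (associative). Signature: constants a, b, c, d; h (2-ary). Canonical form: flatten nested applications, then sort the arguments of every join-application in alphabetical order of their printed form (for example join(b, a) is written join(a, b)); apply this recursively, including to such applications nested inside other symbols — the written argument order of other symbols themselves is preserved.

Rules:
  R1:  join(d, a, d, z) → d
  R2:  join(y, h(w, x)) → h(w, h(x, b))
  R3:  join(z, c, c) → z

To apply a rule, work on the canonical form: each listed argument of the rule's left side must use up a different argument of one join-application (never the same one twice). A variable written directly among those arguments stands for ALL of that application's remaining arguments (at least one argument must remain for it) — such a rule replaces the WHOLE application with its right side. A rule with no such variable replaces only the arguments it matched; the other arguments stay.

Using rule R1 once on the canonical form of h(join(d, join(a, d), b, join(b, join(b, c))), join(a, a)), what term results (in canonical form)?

Answer: h(d, join(a, a))

Derivation:
Canonical form:  h(join(a, b, b, b, c, d, d), join(a, a))
Apply R1:  consuming a, d, d;  z := join(b, b, b, c)
The extension variable absorbs all remaining arguments, so the whole application is rewritten.
Result:  h(d, join(a, a))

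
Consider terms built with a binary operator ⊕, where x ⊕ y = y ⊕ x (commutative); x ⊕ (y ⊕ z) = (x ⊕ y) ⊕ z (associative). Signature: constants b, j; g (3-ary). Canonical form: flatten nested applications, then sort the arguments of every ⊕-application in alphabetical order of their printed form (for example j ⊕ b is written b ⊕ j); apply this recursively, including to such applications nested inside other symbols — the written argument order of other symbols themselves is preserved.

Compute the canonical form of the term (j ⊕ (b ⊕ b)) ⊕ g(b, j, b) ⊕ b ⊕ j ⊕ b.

Answer: b ⊕ b ⊕ b ⊕ b ⊕ g(b, j, b) ⊕ j ⊕ j

Derivation:
Un-nest:  j ⊕ b ⊕ b ⊕ g(b, j, b) ⊕ b ⊕ j ⊕ b
Order the arguments:  b ⊕ b ⊕ b ⊕ b ⊕ g(b, j, b) ⊕ j ⊕ j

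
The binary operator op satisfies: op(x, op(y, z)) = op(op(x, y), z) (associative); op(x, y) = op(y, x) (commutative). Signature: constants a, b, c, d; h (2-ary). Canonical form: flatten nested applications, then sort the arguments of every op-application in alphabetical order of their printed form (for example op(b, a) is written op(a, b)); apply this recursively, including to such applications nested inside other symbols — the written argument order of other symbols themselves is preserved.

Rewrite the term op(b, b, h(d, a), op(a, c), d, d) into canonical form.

Un-nest:  op(b, b, h(d, a), a, c, d, d)
Sort arguments:  op(a, b, b, c, d, d, h(d, a))

Answer: op(a, b, b, c, d, d, h(d, a))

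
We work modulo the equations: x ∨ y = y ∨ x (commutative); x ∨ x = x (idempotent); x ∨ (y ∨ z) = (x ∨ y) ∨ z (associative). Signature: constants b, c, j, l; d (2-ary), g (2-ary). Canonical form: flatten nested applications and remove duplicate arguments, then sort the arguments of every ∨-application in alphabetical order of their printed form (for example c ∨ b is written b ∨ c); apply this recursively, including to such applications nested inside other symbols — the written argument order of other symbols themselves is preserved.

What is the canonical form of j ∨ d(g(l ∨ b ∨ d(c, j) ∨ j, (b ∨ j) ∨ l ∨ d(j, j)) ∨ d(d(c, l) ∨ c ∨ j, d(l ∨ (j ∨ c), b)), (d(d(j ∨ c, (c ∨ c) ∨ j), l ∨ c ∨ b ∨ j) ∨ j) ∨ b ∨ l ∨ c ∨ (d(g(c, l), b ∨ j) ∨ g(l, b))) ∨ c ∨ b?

Canonicalize subterm:  d(g(l ∨ b ∨ d(c, j) ∨ j, (b ∨ j) ∨ l ∨ d(j, j)) ∨ d(d(c, l) ∨ c ∨ j, d(l ∨ (j ∨ c), b)), (d(d(j ∨ c, (c ∨ c) ∨ j), l ∨ c ∨ b ∨ j) ∨ j) ∨ b ∨ l ∨ c ∨ (d(g(c, l), b ∨ j) ∨ g(l, b)))  →  d(d(c ∨ d(c, l) ∨ j, d(c ∨ j ∨ l, b)) ∨ g(b ∨ d(c, j) ∨ j ∨ l, b ∨ d(j, j) ∨ j ∨ l), b ∨ c ∨ d(d(c ∨ j, c ∨ j), b ∨ c ∨ j ∨ l) ∨ d(g(c, l), b ∨ j) ∨ g(l, b) ∨ j ∨ l)
Order the arguments:  b ∨ c ∨ d(d(c ∨ d(c, l) ∨ j, d(c ∨ j ∨ l, b)) ∨ g(b ∨ d(c, j) ∨ j ∨ l, b ∨ d(j, j) ∨ j ∨ l), b ∨ c ∨ d(d(c ∨ j, c ∨ j), b ∨ c ∨ j ∨ l) ∨ d(g(c, l), b ∨ j) ∨ g(l, b) ∨ j ∨ l) ∨ j

Answer: b ∨ c ∨ d(d(c ∨ d(c, l) ∨ j, d(c ∨ j ∨ l, b)) ∨ g(b ∨ d(c, j) ∨ j ∨ l, b ∨ d(j, j) ∨ j ∨ l), b ∨ c ∨ d(d(c ∨ j, c ∨ j), b ∨ c ∨ j ∨ l) ∨ d(g(c, l), b ∨ j) ∨ g(l, b) ∨ j ∨ l) ∨ j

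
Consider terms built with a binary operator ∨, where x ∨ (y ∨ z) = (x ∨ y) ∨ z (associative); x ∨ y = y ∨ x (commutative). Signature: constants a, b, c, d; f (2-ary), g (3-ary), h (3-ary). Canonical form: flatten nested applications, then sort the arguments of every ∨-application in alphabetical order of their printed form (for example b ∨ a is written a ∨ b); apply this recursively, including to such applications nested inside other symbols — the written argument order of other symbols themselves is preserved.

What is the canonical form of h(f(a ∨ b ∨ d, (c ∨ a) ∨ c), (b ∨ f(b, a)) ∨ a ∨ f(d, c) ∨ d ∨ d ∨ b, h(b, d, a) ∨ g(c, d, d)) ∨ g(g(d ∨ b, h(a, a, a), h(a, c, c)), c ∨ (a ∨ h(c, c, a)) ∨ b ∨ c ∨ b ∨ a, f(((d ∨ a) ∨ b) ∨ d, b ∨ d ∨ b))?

Answer: g(g(b ∨ d, h(a, a, a), h(a, c, c)), a ∨ a ∨ b ∨ b ∨ c ∨ c ∨ h(c, c, a), f(a ∨ b ∨ d ∨ d, b ∨ b ∨ d)) ∨ h(f(a ∨ b ∨ d, a ∨ c ∨ c), a ∨ b ∨ b ∨ d ∨ d ∨ f(b, a) ∨ f(d, c), g(c, d, d) ∨ h(b, d, a))

Derivation:
Inside:  h(f(a ∨ b ∨ d, (c ∨ a) ∨ c), (b ∨ f(b, a)) ∨ a ∨ f(d, c) ∨ d ∨ d ∨ b, h(b, d, a) ∨ g(c, d, d))  →  h(f(a ∨ b ∨ d, a ∨ c ∨ c), a ∨ b ∨ b ∨ d ∨ d ∨ f(b, a) ∨ f(d, c), g(c, d, d) ∨ h(b, d, a))
Simplify inside:  g(g(d ∨ b, h(a, a, a), h(a, c, c)), c ∨ (a ∨ h(c, c, a)) ∨ b ∨ c ∨ b ∨ a, f(((d ∨ a) ∨ b) ∨ d, b ∨ d ∨ b))  →  g(g(b ∨ d, h(a, a, a), h(a, c, c)), a ∨ a ∨ b ∨ b ∨ c ∨ c ∨ h(c, c, a), f(a ∨ b ∨ d ∨ d, b ∨ b ∨ d))
Order the arguments:  g(g(b ∨ d, h(a, a, a), h(a, c, c)), a ∨ a ∨ b ∨ b ∨ c ∨ c ∨ h(c, c, a), f(a ∨ b ∨ d ∨ d, b ∨ b ∨ d)) ∨ h(f(a ∨ b ∨ d, a ∨ c ∨ c), a ∨ b ∨ b ∨ d ∨ d ∨ f(b, a) ∨ f(d, c), g(c, d, d) ∨ h(b, d, a))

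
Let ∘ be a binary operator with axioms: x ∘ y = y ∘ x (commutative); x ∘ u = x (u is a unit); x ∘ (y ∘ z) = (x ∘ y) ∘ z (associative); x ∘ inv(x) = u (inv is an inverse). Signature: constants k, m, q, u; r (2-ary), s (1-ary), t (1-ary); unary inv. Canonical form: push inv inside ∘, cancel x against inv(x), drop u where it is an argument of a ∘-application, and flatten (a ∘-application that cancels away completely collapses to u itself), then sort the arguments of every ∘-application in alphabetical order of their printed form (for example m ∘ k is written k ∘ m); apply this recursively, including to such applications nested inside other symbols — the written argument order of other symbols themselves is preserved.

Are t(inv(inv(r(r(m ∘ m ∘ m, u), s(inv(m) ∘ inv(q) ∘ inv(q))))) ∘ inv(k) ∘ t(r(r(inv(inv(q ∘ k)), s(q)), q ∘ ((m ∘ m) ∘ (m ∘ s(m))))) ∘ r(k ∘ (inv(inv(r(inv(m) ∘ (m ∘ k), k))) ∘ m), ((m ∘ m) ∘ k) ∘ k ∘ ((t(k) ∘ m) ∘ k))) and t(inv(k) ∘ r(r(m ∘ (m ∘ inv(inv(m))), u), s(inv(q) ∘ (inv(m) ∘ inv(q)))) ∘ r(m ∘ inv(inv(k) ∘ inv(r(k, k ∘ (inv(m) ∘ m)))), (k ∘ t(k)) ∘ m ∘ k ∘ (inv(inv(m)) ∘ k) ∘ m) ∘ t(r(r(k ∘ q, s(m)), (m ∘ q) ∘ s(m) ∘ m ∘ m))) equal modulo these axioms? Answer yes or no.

Left:  t(inv(inv(r(r(m ∘ m ∘ m, u), s(inv(m) ∘ inv(q) ∘ inv(q))))) ∘ inv(k) ∘ t(r(r(inv(inv(q ∘ k)), s(q)), q ∘ ((m ∘ m) ∘ (m ∘ s(m))))) ∘ r(k ∘ (inv(inv(r(inv(m) ∘ (m ∘ k), k))) ∘ m), ((m ∘ m) ∘ k) ∘ k ∘ ((t(k) ∘ m) ∘ k)))
  Focus inside:  inv(inv(r(r(m ∘ m ∘ m, u), s(inv(m) ∘ inv(q) ∘ inv(q))))) ∘ inv(k) ∘ t(r(r(inv(inv(q ∘ k)), s(q)), q ∘ ((m ∘ m) ∘ (m ∘ s(m))))) ∘ r(k ∘ (inv(inv(r(inv(m) ∘ (m ∘ k), k))) ∘ m), ((m ∘ m) ∘ k) ∘ k ∘ ((t(k) ∘ m) ∘ k))
  Push inv inside:  distribute inv over ∘ and collapse double inv
  Combine occurrences:  r(r(m ∘ m ∘ m, u), s(inv(m) ∘ inv(q) ∘ inv(q))) ∘ inv(k) ∘ t(r(r(k ∘ q, s(q)), m ∘ m ∘ m ∘ q ∘ s(m))) ∘ r(k ∘ m ∘ r(k, k), k ∘ k ∘ k ∘ m ∘ m ∘ m ∘ t(k))
  Sort arguments:  inv(k) ∘ r(k ∘ m ∘ r(k, k), k ∘ k ∘ k ∘ m ∘ m ∘ m ∘ t(k)) ∘ r(r(m ∘ m ∘ m, u), s(inv(m) ∘ inv(q) ∘ inv(q))) ∘ t(r(r(k ∘ q, s(q)), m ∘ m ∘ m ∘ q ∘ s(m)))
  Rebuild:  t(inv(k) ∘ r(k ∘ m ∘ r(k, k), k ∘ k ∘ k ∘ m ∘ m ∘ m ∘ t(k)) ∘ r(r(m ∘ m ∘ m, u), s(inv(m) ∘ inv(q) ∘ inv(q))) ∘ t(r(r(k ∘ q, s(q)), m ∘ m ∘ m ∘ q ∘ s(m))))
Right:  t(inv(k) ∘ r(r(m ∘ (m ∘ inv(inv(m))), u), s(inv(q) ∘ (inv(m) ∘ inv(q)))) ∘ r(m ∘ inv(inv(k) ∘ inv(r(k, k ∘ (inv(m) ∘ m)))), (k ∘ t(k)) ∘ m ∘ k ∘ (inv(inv(m)) ∘ k) ∘ m) ∘ t(r(r(k ∘ q, s(m)), (m ∘ q) ∘ s(m) ∘ m ∘ m)))
  Work inside:  inv(k) ∘ r(r(m ∘ (m ∘ inv(inv(m))), u), s(inv(q) ∘ (inv(m) ∘ inv(q)))) ∘ r(m ∘ inv(inv(k) ∘ inv(r(k, k ∘ (inv(m) ∘ m)))), (k ∘ t(k)) ∘ m ∘ k ∘ (inv(inv(m)) ∘ k) ∘ m) ∘ t(r(r(k ∘ q, s(m)), (m ∘ q) ∘ s(m) ∘ m ∘ m))
  Push inv inside:  distribute inv over ∘ and collapse double inv
  Collect terms:  inv(k) ∘ r(r(m ∘ m ∘ m, u), s(inv(m) ∘ inv(q) ∘ inv(q))) ∘ r(k ∘ m ∘ r(k, k), k ∘ k ∘ k ∘ m ∘ m ∘ m ∘ t(k)) ∘ t(r(r(k ∘ q, s(m)), m ∘ m ∘ m ∘ q ∘ s(m)))
  Sort:  inv(k) ∘ r(k ∘ m ∘ r(k, k), k ∘ k ∘ k ∘ m ∘ m ∘ m ∘ t(k)) ∘ r(r(m ∘ m ∘ m, u), s(inv(m) ∘ inv(q) ∘ inv(q))) ∘ t(r(r(k ∘ q, s(m)), m ∘ m ∘ m ∘ q ∘ s(m)))
  Put back:  t(inv(k) ∘ r(k ∘ m ∘ r(k, k), k ∘ k ∘ k ∘ m ∘ m ∘ m ∘ t(k)) ∘ r(r(m ∘ m ∘ m, u), s(inv(m) ∘ inv(q) ∘ inv(q))) ∘ t(r(r(k ∘ q, s(m)), m ∘ m ∘ m ∘ q ∘ s(m))))

Answer: no — t(inv(k) ∘ r(k ∘ m ∘ r(k, k), k ∘ k ∘ k ∘ m ∘ m ∘ m ∘ t(k)) ∘ r(r(m ∘ m ∘ m, u), s(inv(m) ∘ inv(q) ∘ inv(q))) ∘ t(r(r(k ∘ q, s(q)), m ∘ m ∘ m ∘ q ∘ s(m)))) vs t(inv(k) ∘ r(k ∘ m ∘ r(k, k), k ∘ k ∘ k ∘ m ∘ m ∘ m ∘ t(k)) ∘ r(r(m ∘ m ∘ m, u), s(inv(m) ∘ inv(q) ∘ inv(q))) ∘ t(r(r(k ∘ q, s(m)), m ∘ m ∘ m ∘ q ∘ s(m))))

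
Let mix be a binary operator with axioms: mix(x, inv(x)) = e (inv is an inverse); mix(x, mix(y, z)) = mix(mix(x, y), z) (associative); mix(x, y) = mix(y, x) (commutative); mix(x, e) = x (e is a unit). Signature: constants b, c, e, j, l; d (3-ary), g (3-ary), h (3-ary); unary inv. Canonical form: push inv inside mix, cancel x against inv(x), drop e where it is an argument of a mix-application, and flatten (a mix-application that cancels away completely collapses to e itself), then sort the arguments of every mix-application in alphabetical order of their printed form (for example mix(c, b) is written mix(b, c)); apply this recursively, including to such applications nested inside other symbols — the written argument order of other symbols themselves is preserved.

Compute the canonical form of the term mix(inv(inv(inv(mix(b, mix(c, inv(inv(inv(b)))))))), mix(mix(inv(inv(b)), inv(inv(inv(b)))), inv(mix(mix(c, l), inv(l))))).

Push inv inside:  distribute inv over mix and collapse double inv
Cancel inverse pairs:  b cancels; l cancels
Collect terms:  mix(inv(c), inv(c))

Answer: mix(inv(c), inv(c))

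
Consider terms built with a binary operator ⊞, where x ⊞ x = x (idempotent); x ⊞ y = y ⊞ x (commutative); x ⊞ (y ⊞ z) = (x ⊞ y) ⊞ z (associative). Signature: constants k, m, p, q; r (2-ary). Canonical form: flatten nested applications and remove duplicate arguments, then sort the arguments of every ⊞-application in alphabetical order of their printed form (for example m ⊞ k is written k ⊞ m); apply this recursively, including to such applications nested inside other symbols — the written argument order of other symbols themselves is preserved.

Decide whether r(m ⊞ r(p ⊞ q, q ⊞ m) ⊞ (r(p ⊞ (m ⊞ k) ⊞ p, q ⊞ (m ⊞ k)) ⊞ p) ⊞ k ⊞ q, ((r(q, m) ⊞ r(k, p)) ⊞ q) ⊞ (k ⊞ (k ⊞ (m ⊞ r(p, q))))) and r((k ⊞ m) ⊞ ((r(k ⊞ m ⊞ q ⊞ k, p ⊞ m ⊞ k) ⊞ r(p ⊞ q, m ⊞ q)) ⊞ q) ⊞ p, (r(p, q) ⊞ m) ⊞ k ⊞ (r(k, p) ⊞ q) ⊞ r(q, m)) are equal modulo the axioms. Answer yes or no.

Answer: no — r(k ⊞ m ⊞ p ⊞ q ⊞ r(k ⊞ m ⊞ p, k ⊞ m ⊞ q) ⊞ r(p ⊞ q, m ⊞ q), k ⊞ m ⊞ q ⊞ r(k, p) ⊞ r(p, q) ⊞ r(q, m)) vs r(k ⊞ m ⊞ p ⊞ q ⊞ r(k ⊞ m ⊞ q, k ⊞ m ⊞ p) ⊞ r(p ⊞ q, m ⊞ q), k ⊞ m ⊞ q ⊞ r(k, p) ⊞ r(p, q) ⊞ r(q, m))

Derivation:
Left:  r(m ⊞ r(p ⊞ q, q ⊞ m) ⊞ (r(p ⊞ (m ⊞ k) ⊞ p, q ⊞ (m ⊞ k)) ⊞ p) ⊞ k ⊞ q, ((r(q, m) ⊞ r(k, p)) ⊞ q) ⊞ (k ⊞ (k ⊞ (m ⊞ r(p, q)))))
  Work inside:  m ⊞ r(p ⊞ q, q ⊞ m) ⊞ (r(p ⊞ (m ⊞ k) ⊞ p, q ⊞ (m ⊞ k)) ⊞ p) ⊞ k ⊞ q
  Flatten:  m ⊞ r(p ⊞ q, q ⊞ m) ⊞ r(p ⊞ (m ⊞ k) ⊞ p, q ⊞ (m ⊞ k)) ⊞ p ⊞ k ⊞ q
  Inside:  r(p ⊞ q, q ⊞ m)  →  r(p ⊞ q, m ⊞ q)
  Simplify inside:  r(p ⊞ (m ⊞ k) ⊞ p, q ⊞ (m ⊞ k))  →  r(k ⊞ m ⊞ p, k ⊞ m ⊞ q)
  Sort arguments:  k ⊞ m ⊞ p ⊞ q ⊞ r(k ⊞ m ⊞ p, k ⊞ m ⊞ q) ⊞ r(p ⊞ q, m ⊞ q)
  Reassemble:  r(k ⊞ m ⊞ p ⊞ q ⊞ r(k ⊞ m ⊞ p, k ⊞ m ⊞ q) ⊞ r(p ⊞ q, m ⊞ q), k ⊞ m ⊞ q ⊞ r(k, p) ⊞ r(p, q) ⊞ r(q, m))
Right:  r((k ⊞ m) ⊞ ((r(k ⊞ m ⊞ q ⊞ k, p ⊞ m ⊞ k) ⊞ r(p ⊞ q, m ⊞ q)) ⊞ q) ⊞ p, (r(p, q) ⊞ m) ⊞ k ⊞ (r(k, p) ⊞ q) ⊞ r(q, m))
  Descend into:  (k ⊞ m) ⊞ ((r(k ⊞ m ⊞ q ⊞ k, p ⊞ m ⊞ k) ⊞ r(p ⊞ q, m ⊞ q)) ⊞ q) ⊞ p
  Merge nested applications:  k ⊞ m ⊞ r(k ⊞ m ⊞ q ⊞ k, p ⊞ m ⊞ k) ⊞ r(p ⊞ q, m ⊞ q) ⊞ q ⊞ p
  Inside:  r(k ⊞ m ⊞ q ⊞ k, p ⊞ m ⊞ k)  →  r(k ⊞ m ⊞ q, k ⊞ m ⊞ p)
  Order the arguments:  k ⊞ m ⊞ p ⊞ q ⊞ r(k ⊞ m ⊞ q, k ⊞ m ⊞ p) ⊞ r(p ⊞ q, m ⊞ q)
  Reassemble:  r(k ⊞ m ⊞ p ⊞ q ⊞ r(k ⊞ m ⊞ q, k ⊞ m ⊞ p) ⊞ r(p ⊞ q, m ⊞ q), k ⊞ m ⊞ q ⊞ r(k, p) ⊞ r(p, q) ⊞ r(q, m))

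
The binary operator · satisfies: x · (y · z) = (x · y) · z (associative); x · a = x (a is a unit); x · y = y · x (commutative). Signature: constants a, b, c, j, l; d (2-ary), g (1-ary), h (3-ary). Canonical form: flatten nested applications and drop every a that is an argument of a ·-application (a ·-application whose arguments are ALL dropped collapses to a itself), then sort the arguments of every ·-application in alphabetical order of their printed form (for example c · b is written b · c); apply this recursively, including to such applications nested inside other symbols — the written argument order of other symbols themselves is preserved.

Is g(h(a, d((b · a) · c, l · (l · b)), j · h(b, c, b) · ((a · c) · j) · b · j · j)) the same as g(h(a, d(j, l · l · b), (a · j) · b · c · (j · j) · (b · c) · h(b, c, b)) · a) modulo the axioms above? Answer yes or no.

Left:  g(h(a, d((b · a) · c, l · (l · b)), j · h(b, c, b) · ((a · c) · j) · b · j · j))
  Focus inside:  j · h(b, c, b) · ((a · c) · j) · b · j · j
  Merge nested applications:  j · h(b, c, b) · a · c · j · b · j · j
  Drop the unit:  drop a
  Order the arguments:  b · c · h(b, c, b) · j · j · j · j
  Reassemble:  g(h(a, d(b · c, b · l · l), b · c · h(b, c, b) · j · j · j · j))
Right:  g(h(a, d(j, l · l · b), (a · j) · b · c · (j · j) · (b · c) · h(b, c, b)) · a)
  Work inside:  h(a, d(j, l · l · b), (a · j) · b · c · (j · j) · (b · c) · h(b, c, b)) · a
  Canonicalize subterm:  h(a, d(j, l · l · b), (a · j) · b · c · (j · j) · (b · c) · h(b, c, b))  →  h(a, d(j, b · l · l), b · b · c · c · h(b, c, b) · j · j · j)
  Unit:  drop a
  Order the arguments:  h(a, d(j, b · l · l), b · b · c · c · h(b, c, b) · j · j · j)
  Reassemble:  g(h(a, d(j, b · l · l), b · b · c · c · h(b, c, b) · j · j · j))

Answer: no — g(h(a, d(b · c, b · l · l), b · c · h(b, c, b) · j · j · j · j)) vs g(h(a, d(j, b · l · l), b · b · c · c · h(b, c, b) · j · j · j))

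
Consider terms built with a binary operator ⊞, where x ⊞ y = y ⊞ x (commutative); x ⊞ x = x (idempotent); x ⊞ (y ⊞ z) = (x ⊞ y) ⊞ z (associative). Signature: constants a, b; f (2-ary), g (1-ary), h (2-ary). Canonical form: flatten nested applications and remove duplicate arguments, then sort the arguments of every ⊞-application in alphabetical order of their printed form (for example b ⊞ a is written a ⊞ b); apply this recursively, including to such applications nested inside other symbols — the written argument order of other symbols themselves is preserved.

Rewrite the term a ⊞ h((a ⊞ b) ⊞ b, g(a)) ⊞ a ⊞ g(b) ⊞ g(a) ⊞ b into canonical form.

Inside:  h((a ⊞ b) ⊞ b, g(a))  →  h(a ⊞ b, g(a))
Idempotence:  drop duplicate a
Sort:  a ⊞ b ⊞ g(a) ⊞ g(b) ⊞ h(a ⊞ b, g(a))

Answer: a ⊞ b ⊞ g(a) ⊞ g(b) ⊞ h(a ⊞ b, g(a))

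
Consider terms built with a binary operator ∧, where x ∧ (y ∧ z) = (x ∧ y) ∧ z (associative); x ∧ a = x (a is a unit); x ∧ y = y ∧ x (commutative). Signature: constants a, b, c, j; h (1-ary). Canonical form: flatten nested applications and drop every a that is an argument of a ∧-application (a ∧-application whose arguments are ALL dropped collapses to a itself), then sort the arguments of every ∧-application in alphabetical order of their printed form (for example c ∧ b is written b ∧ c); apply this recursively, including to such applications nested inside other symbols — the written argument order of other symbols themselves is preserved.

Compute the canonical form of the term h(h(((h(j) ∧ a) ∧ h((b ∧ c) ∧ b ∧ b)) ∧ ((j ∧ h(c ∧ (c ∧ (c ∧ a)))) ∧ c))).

Answer: h(h(c ∧ h(b ∧ b ∧ b ∧ c) ∧ h(c ∧ c ∧ c) ∧ h(j) ∧ j))

Derivation:
Work inside:  ((h(j) ∧ a) ∧ h((b ∧ c) ∧ b ∧ b)) ∧ ((j ∧ h(c ∧ (c ∧ (c ∧ a)))) ∧ c)
Un-nest:  h(j) ∧ a ∧ h((b ∧ c) ∧ b ∧ b) ∧ j ∧ h(c ∧ (c ∧ (c ∧ a))) ∧ c
Inside:  h((b ∧ c) ∧ b ∧ b)  →  h(b ∧ b ∧ b ∧ c)
Simplify inside:  h(c ∧ (c ∧ (c ∧ a)))  →  h(c ∧ c ∧ c)
Drop the unit:  drop a
Sort arguments:  c ∧ h(b ∧ b ∧ b ∧ c) ∧ h(c ∧ c ∧ c) ∧ h(j) ∧ j
Put back:  h(h(c ∧ h(b ∧ b ∧ b ∧ c) ∧ h(c ∧ c ∧ c) ∧ h(j) ∧ j))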